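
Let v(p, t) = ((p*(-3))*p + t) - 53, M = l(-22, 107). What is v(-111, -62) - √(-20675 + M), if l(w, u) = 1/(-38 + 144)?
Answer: -37078 - I*√232304194/106 ≈ -37078.0 - 143.79*I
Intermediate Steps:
l(w, u) = 1/106
M = 1/106 ≈ 0.0094340
v(p, t) = -53 + t - 3*p² (v(p, t) = ((-3*p)*p + t) - 53 = (-3*p² + t) - 53 = (t - 3*p²) - 53 = -53 + t - 3*p²)
v(-111, -62) - √(-20675 + M) = (-53 - 62 - 3*(-111)²) - √(-20675 + 1/106) = (-53 - 62 - 3*12321) - √(-2191549/106) = (-53 - 62 - 36963) - I*√232304194/106 = -37078 - I*√232304194/106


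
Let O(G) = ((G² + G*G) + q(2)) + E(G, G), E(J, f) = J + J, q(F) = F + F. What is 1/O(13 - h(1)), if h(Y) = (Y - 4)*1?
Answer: 1/548 ≈ 0.0018248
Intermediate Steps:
h(Y) = -4 + Y (h(Y) = (-4 + Y)*1 = -4 + Y)
q(F) = 2*F
E(J, f) = 2*J
O(G) = 4 + 2*G + 2*G² (O(G) = ((G² + G*G) + 2*2) + 2*G = ((G² + G²) + 4) + 2*G = (2*G² + 4) + 2*G = (4 + 2*G²) + 2*G = 4 + 2*G + 2*G²)
1/O(13 - h(1)) = 1/(4 + 2*(13 - (-4 + 1)) + 2*(13 - (-4 + 1))²) = 1/(4 + 2*(13 - 1*(-3)) + 2*(13 - 1*(-3))²) = 1/(4 + 2*(13 + 3) + 2*(13 + 3)²) = 1/(4 + 2*16 + 2*16²) = 1/(4 + 32 + 2*256) = 1/(4 + 32 + 512) = 1/548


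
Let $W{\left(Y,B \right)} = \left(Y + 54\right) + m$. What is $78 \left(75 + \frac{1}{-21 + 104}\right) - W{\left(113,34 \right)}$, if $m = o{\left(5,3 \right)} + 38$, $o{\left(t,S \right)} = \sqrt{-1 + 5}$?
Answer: $\frac{468447}{83} \approx 5643.9$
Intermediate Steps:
$o{\left(t,S \right)} = 2$ ($o{\left(t,S \right)} = \sqrt{4} = 2$)
$m = 40$ ($m = 2 + 38 = 40$)
$W{\left(Y,B \right)} = 94 + Y$ ($W{\left(Y,B \right)} = \left(Y + 54\right) + 40 = \left(54 + Y\right) + 40 = 94 + Y$)
$78 \left(75 + \frac{1}{-21 + 104}\right) - W{\left(113,34 \right)} = 78 \left(75 + \frac{1}{-21 + 104}\right) - \left(94 + 113\right) = 78 \left(75 + \frac{1}{83}\right) - 207 = 78 \cdot \frac{6226}{83} - 207 = \frac{485628}{83} - 207 = \frac{468447}{83}$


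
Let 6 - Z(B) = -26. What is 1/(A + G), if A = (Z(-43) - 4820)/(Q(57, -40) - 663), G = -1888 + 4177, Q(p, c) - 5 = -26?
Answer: 1/2296 ≈ 0.00043554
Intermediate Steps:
Z(B) = 32 (Z(B) = 6 - 1*(-26) = 6 + 26 = 32)
Q(p, c) = -21 (Q(p, c) = 5 - 26 = -21)
G = 2289
A = 7 (A = (32 - 4820)/(-21 - 663) = -4788/(-684) = -4788*(-1/684) = 7)
1/(A + G) = 1/(7 + 2289) = 1/2296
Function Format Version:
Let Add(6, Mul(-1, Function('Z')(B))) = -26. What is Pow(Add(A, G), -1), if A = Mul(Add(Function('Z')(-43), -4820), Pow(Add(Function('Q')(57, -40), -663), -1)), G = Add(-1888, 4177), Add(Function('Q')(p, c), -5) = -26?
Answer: Rational(1, 2296) ≈ 0.00043554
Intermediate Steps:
Function('Z')(B) = 32 (Function('Z')(B) = Add(6, Mul(-1, -26)) = Add(6, 26) = 32)
Function('Q')(p, c) = -21 (Function('Q')(p, c) = Add(5, -26) = -21)
G = 2289
A = 7 (A = Mul(Add(32, -4820), Pow(Add(-21, -663), -1)) = Mul(-4788, Pow(-684, -1)) = Mul(-4788, Rational(-1, 684)) = 7)
Pow(Add(A, G), -1) = Pow(Add(7, 2289), -1) = Pow(2296, -1) = Rational(1, 2296)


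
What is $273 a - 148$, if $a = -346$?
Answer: $-94606$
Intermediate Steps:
$273 a - 148 = 273 \left(-346\right) - 148 = -94458 - 148 = -94606$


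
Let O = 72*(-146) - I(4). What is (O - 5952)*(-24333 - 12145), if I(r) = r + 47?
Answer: 602434170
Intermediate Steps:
I(r) = 47 + r
O = -10563 (O = 72*(-146) - (47 + 4) = -10512 - 1*51 = -10512 - 51 = -10563)
(O - 5952)*(-24333 - 12145) = (-10563 - 5952)*(-24333 - 12145) = -16515*(-36478) = 602434170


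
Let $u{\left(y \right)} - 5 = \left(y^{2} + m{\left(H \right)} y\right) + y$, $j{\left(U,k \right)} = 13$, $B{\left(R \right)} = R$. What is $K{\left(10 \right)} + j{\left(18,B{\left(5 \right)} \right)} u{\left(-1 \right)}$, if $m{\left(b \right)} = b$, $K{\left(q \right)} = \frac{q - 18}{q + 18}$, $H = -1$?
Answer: $\frac{544}{7} \approx 77.714$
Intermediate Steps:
$K{\left(q \right)} = \frac{-18 + q}{18 + q}$
$u{\left(y \right)} = 5 + y^{2}$ ($u{\left(y \right)} = 5 + \left(\left(y^{2} - y\right) + y\right) = 5 + y^{2}$)
$K{\left(10 \right)} + j{\left(18,B{\left(5 \right)} \right)} u{\left(-1 \right)} = \frac{-18 + 10}{18 + 10} + 13 \left(5 + \left(-1\right)^{2}\right) = \frac{1}{28} \left(-8\right) + 13 \left(5 + 1\right) = \frac{1}{28} \left(-8\right) + 13 \cdot 6 = - \frac{2}{7} + 78 = \frac{544}{7}$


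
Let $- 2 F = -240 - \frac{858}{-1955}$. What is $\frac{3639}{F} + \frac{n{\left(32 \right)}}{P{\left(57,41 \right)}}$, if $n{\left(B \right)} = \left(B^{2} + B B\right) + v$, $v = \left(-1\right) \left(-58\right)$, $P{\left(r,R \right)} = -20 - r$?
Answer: $\frac{2601559}{858627} \approx 3.0299$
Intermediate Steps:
$F = \frac{234171}{1955}$ ($F = - \frac{-240 - \frac{858}{-1955}}{2} = - \frac{-240 - 858 \left(- \frac{1}{1955}\right)}{2} = - \frac{-240 - - \frac{858}{1955}}{2} = - \frac{-240 + \frac{858}{1955}}{2} = \left(- \frac{1}{2}\right) \left(- \frac{468342}{1955}\right) = \frac{234171}{1955} \approx 119.78$)
$v = 58$
$n{\left(B \right)} = 58 + 2 B^{2}$ ($n{\left(B \right)} = \left(B^{2} + B B\right) + 58 = \left(B^{2} + B^{2}\right) + 58 = 2 B^{2} + 58 = 58 + 2 B^{2}$)
$\frac{3639}{F} + \frac{n{\left(32 \right)}}{P{\left(57,41 \right)}} = \frac{3639}{\frac{234171}{1955}} + \frac{58 + 2 \cdot 32^{2}}{-20 - 57} = 3639 \cdot \frac{1955}{234171} + \frac{58 + 2 \cdot 1024}{-20 - 57} = \frac{2371415}{78057} + \frac{58 + 2048}{-77} = \frac{2371415}{78057} + 2106 \left(- \frac{1}{77}\right) = \frac{2371415}{78057} - \frac{2106}{77} = \frac{2601559}{858627}$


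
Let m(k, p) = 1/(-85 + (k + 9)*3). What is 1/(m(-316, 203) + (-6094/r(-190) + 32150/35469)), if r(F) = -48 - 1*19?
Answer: 2390681538/219609572393 ≈ 0.010886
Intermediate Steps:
r(F) = -67 (r(F) = -48 - 19 = -67)
m(k, p) = 1/(-58 + 3*k) (m(k, p) = 1/(-85 + (9 + k)*3) = 1/(-85 + (27 + 3*k)) = 1/(-58 + 3*k))
1/(m(-316, 203) + (-6094/r(-190) + 32150/35469)) = 1/(1/(-58 + 3*(-316)) + (-6094/(-67) + 32150/35469)) = 1/(1/(-58 - 948) + (-6094*(-1/67) + 32150*(1/35469))) = 1/(1/(-1006) + (6094/67 + 32150/35469)) = 1/(-1/1006 + 218302136/2376423) = 1/(219609572393/2390681538) = 2390681538/219609572393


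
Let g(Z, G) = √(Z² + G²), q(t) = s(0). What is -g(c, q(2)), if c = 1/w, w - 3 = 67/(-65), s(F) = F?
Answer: -65/128 ≈ -0.50781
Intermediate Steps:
w = 128/65 (w = 3 + 67/(-65) = 3 + 67*(-1/65) = 3 - 67/65 = 128/65 ≈ 1.9692)
q(t) = 0
c = 65/128 (c = 1/(128/65) = 65/128 ≈ 0.50781)
g(Z, G) = √(G² + Z²)
-g(c, q(2)) = -√(0² + (65/128)²) = -√(0 + 4225/16384) = -√(4225/16384) = -1*65/128 = -65/128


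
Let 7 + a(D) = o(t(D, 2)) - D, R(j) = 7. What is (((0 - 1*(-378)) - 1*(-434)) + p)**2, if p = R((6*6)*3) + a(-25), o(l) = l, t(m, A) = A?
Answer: 703921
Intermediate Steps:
a(D) = -5 - D (a(D) = -7 + (2 - D) = -5 - D)
p = 27 (p = 7 + (-5 - 1*(-25)) = 7 + (-5 + 25) = 7 + 20 = 27)
(((0 - 1*(-378)) - 1*(-434)) + p)**2 = (((0 - 1*(-378)) - 1*(-434)) + 27)**2 = (((0 + 378) + 434) + 27)**2 = ((378 + 434) + 27)**2 = (812 + 27)**2 = 839**2 = 703921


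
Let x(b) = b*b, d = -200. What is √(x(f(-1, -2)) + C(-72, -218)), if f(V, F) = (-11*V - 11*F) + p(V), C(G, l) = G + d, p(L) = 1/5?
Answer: 2*√5189/5 ≈ 28.814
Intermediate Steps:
p(L) = ⅕
C(G, l) = -200 + G (C(G, l) = G - 200 = -200 + G)
f(V, F) = ⅕ - 11*F - 11*V (f(V, F) = (-11*V - 11*F) + ⅕ = (-11*F - 11*V) + ⅕ = ⅕ - 11*F - 11*V)
x(b) = b²
√(x(f(-1, -2)) + C(-72, -218)) = √((⅕ - 11*(-2) - 11*(-1))² + (-200 - 72)) = √((⅕ + 22 + 11)² - 272) = √((166/5)² - 272) = √(27556/25 - 272) = √(20756/25) = 2*√5189/5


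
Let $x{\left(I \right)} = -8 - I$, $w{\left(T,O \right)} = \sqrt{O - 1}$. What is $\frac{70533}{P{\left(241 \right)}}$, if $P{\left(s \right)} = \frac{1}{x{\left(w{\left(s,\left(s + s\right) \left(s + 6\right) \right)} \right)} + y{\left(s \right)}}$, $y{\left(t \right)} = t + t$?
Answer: $33432642 - 70533 \sqrt{119053} \approx 9.0959 \cdot 10^{6}$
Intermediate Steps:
$w{\left(T,O \right)} = \sqrt{-1 + O}$
$y{\left(t \right)} = 2 t$
$P{\left(s \right)} = \frac{1}{-8 - \sqrt{-1 + 2 s \left(6 + s\right)} + 2 s}$ ($P{\left(s \right)} = \frac{1}{\left(-8 - \sqrt{-1 + \left(s + s\right) \left(s + 6\right)}\right) + 2 s} = \frac{1}{\left(-8 - \sqrt{-1 + 2 s \left(6 + s\right)}\right) + 2 s} = \frac{1}{-8 - \sqrt{-1 + 2 s \left(6 + s\right)} + 2 s}$)
$\frac{70533}{P{\left(241 \right)}} = \frac{70533}{\left(-1\right) \frac{1}{8 + \sqrt{-1 + 2 \cdot 241 \left(6 + 241\right)} - 482}} = \frac{70533}{\left(-1\right) \frac{1}{8 + \sqrt{-1 + 2 \cdot 241 \cdot 247} - 482}} = \frac{70533}{\left(-1\right) \frac{1}{8 + \sqrt{-1 + 119054} - 482}} = \frac{70533}{\left(-1\right) \frac{1}{8 + \sqrt{119053} - 482}} = \frac{70533}{\left(-1\right) \frac{1}{-474 + \sqrt{119053}}} = 70533 \left(474 - \sqrt{119053}\right) = 33432642 - 70533 \sqrt{119053}$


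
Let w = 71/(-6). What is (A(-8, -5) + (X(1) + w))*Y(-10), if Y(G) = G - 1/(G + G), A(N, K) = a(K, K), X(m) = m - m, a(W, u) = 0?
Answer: 14129/120 ≈ 117.74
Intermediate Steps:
X(m) = 0
A(N, K) = 0
Y(G) = G - 1/(2*G)
w = -71/6 (w = 71*(-⅙) = -71/6 ≈ -11.833)
(A(-8, -5) + (X(1) + w))*Y(-10) = (0 + (0 - 71/6))*(-10 - ½/(-10)) = (0 - 71/6)*(-10 - ½*(-⅒)) = -71*(-10 + 1/20)/6 = -71/6*(-199/20) = 14129/120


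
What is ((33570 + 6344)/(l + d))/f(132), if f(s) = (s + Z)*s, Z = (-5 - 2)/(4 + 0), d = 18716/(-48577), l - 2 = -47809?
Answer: -276986054/5703997218645 ≈ -4.8560e-5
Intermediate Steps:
l = -47807 (l = 2 - 47809 = -47807)
d = -18716/48577 (d = 18716*(-1/48577) = -18716/48577 ≈ -0.38529)
Z = -7/4 ≈ -1.7500
f(s) = s*(-7/4 + s) (f(s) = (s - 7/4)*s = (-7/4 + s)*s = s*(-7/4 + s))
((33570 + 6344)/(l + d))/f(132) = ((33570 + 6344)/(-47807 - 18716/48577))/(((¼)*132*(-7 + 4*132))) = (39914/(-2322339355/48577))/(((¼)*132*(-7 + 528))) = (39914*(-48577/2322339355))/(((¼)*132*521)) = -276986054/331762765/17193 = -276986054/331762765*1/17193 = -276986054/5703997218645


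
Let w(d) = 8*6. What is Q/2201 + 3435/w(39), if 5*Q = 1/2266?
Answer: 14276621433/199498640 ≈ 71.563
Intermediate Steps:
Q = 1/11330 (Q = (1/5)/2266 = (1/5)*(1/2266) = 1/11330 ≈ 8.8261e-5)
w(d) = 48
Q/2201 + 3435/w(39) = (1/11330)/2201 + 3435/48 = (1/11330)*(1/2201) + 3435*(1/48) = 1/24937330 + 1145/16 = 14276621433/199498640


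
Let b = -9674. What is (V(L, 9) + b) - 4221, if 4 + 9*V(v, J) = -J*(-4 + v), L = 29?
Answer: -125284/9 ≈ -13920.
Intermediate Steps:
V(v, J) = -4/9 - J*(-4 + v)/9 (V(v, J) = -4/9 + (-J*(-4 + v))/9 = -4/9 - J*(-4 + v)/9)
(V(L, 9) + b) - 4221 = ((-4/9 + (4/9)*9 - ⅑*9*29) - 9674) - 4221 = ((-4/9 + 4 - 29) - 9674) - 4221 = (-229/9 - 9674) - 4221 = -87295/9 - 4221 = -125284/9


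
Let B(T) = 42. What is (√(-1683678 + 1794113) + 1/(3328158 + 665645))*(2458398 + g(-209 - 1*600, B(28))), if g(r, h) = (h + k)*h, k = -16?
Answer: 223590/363073 + 2459490*√110435 ≈ 8.1733e+8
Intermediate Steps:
g(r, h) = h*(-16 + h) (g(r, h) = (h - 16)*h = (-16 + h)*h = h*(-16 + h))
(√(-1683678 + 1794113) + 1/(3328158 + 665645))*(2458398 + g(-209 - 1*600, B(28))) = (√(-1683678 + 1794113) + 1/(3328158 + 665645))*(2458398 + 42*(-16 + 42)) = (√110435 + 1/3993803)*(2458398 + 42*26) = (√110435 + 1/3993803)*(2458398 + 1092) = (1/3993803 + √110435)*2459490 = 223590/363073 + 2459490*√110435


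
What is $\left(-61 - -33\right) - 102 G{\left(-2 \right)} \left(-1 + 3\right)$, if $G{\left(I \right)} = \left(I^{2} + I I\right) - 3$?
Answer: $-1048$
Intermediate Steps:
$G{\left(I \right)} = -3 + 2 I^{2}$ ($G{\left(I \right)} = \left(I^{2} + I^{2}\right) - 3 = 2 I^{2} - 3 = -3 + 2 I^{2}$)
$\left(-61 - -33\right) - 102 G{\left(-2 \right)} \left(-1 + 3\right) = \left(-61 - -33\right) - 102 \left(-3 + 2 \left(-2\right)^{2}\right) \left(-1 + 3\right) = \left(-61 + 33\right) - 102 \left(-3 + 2 \cdot 4\right) 2 = -28 - 102 \left(-3 + 8\right) 2 = -28 - 102 \cdot 5 \cdot 2 = -28 - 1020 = -1048$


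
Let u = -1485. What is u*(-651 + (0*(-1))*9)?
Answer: 966735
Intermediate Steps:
u*(-651 + (0*(-1))*9) = -1485*(-651 + (0*(-1))*9) = -1485*(-651 + 0*9) = -1485*(-651 + 0) = -1485*(-651) = 966735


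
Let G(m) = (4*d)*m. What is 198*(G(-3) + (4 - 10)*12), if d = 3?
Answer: -21384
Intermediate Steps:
G(m) = 12*m (G(m) = (4*3)*m = 12*m)
198*(G(-3) + (4 - 10)*12) = 198*(12*(-3) + (4 - 10)*12) = 198*(-36 - 6*12) = 198*(-36 - 72) = 198*(-108) = -21384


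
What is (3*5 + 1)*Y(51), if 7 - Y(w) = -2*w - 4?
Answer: 1808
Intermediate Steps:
Y(w) = 11 + 2*w (Y(w) = 7 - (-2*w - 4) = 7 - (-4 - 2*w) = 7 + (4 + 2*w) = 11 + 2*w)
(3*5 + 1)*Y(51) = (3*5 + 1)*(11 + 2*51) = (15 + 1)*(11 + 102) = 16*113 = 1808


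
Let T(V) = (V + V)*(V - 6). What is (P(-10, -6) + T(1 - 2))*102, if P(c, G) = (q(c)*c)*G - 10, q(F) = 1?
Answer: 6528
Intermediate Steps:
P(c, G) = -10 + G*c (P(c, G) = (1*c)*G - 10 = c*G - 10 = G*c - 10 = -10 + G*c)
T(V) = 2*V*(-6 + V) (T(V) = (2*V)*(-6 + V) = 2*V*(-6 + V))
(P(-10, -6) + T(1 - 2))*102 = ((-10 - 6*(-10)) + 2*(1 - 2)*(-6 + (1 - 2)))*102 = ((-10 + 60) + 2*(-1)*(-6 - 1))*102 = (50 + 2*(-1)*(-7))*102 = (50 + 14)*102 = 64*102 = 6528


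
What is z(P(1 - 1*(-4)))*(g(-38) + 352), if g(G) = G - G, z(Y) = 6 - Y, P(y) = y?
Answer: 352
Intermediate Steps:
g(G) = 0
z(P(1 - 1*(-4)))*(g(-38) + 352) = (6 - (1 - 1*(-4)))*(0 + 352) = (6 - (1 + 4))*352 = (6 - 1*5)*352 = (6 - 5)*352 = 1*352 = 352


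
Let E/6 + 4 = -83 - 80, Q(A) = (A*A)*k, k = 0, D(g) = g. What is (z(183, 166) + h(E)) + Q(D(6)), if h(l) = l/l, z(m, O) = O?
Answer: 167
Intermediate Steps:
Q(A) = 0 (Q(A) = (A*A)*0 = A²*0 = 0)
E = -1002 (E = -24 + 6*(-83 - 80) = -24 + 6*(-163) = -24 - 978 = -1002)
h(l) = 1
(z(183, 166) + h(E)) + Q(D(6)) = (166 + 1) + 0 = 167 + 0 = 167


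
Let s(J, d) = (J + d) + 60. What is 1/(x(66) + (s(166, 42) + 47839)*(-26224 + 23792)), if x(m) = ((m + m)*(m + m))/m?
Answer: -1/116995960 ≈ -8.5473e-9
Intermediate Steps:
s(J, d) = 60 + J + d
x(m) = 4*m (x(m) = ((2*m)*(2*m))/m = (4*m²)/m = 4*m)
1/(x(66) + (s(166, 42) + 47839)*(-26224 + 23792)) = 1/(4*66 + ((60 + 166 + 42) + 47839)*(-26224 + 23792)) = 1/(264 + (268 + 47839)*(-2432)) = 1/(264 + 48107*(-2432)) = 1/(264 - 116996224) = 1/(-116995960) = -1/116995960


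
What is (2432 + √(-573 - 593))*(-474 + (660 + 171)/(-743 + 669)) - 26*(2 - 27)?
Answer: -43638862/37 - 35907*I*√1166/74 ≈ -1.1794e+6 - 16569.0*I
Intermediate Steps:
(2432 + √(-573 - 593))*(-474 + (660 + 171)/(-743 + 669)) - 26*(2 - 27) = (2432 + √(-1166))*(-474 + 831/(-74)) - 26*(-25) = (2432 + I*√1166)*(-474 + 831*(-1/74)) + 650 = (2432 + I*√1166)*(-474 - 831/74) + 650 = (2432 + I*√1166)*(-35907/74) + 650 = (-43662912/37 - 35907*I*√1166/74) + 650 = -43638862/37 - 35907*I*√1166/74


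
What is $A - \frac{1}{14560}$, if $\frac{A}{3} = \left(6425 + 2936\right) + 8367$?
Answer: $\frac{774359039}{14560} \approx 53184.0$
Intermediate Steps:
$A = 53184$ ($A = 3 \left(\left(6425 + 2936\right) + 8367\right) = 3 \left(9361 + 8367\right) = 3 \cdot 17728 = 53184$)
$A - \frac{1}{14560} = 53184 - \frac{1}{14560} = \frac{774359039}{14560}$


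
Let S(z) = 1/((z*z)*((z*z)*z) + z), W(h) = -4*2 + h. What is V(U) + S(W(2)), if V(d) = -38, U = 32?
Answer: -295717/7782 ≈ -38.000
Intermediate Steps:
W(h) = -8 + h
S(z) = 1/(z + z**5) (S(z) = 1/(z**2*(z**2*z) + z) = 1/(z**2*z**3 + z) = 1/(z**5 + z) = 1/(z + z**5))
V(U) + S(W(2)) = -38 + 1/((-8 + 2) + (-8 + 2)**5) = -38 + 1/(-6 + (-6)**5) = -38 + 1/(-6 - 7776) = -38 + 1/(-7782) = -38 - 1/7782 = -295717/7782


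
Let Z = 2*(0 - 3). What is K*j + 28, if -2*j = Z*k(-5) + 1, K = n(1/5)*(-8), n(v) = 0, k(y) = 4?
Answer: 28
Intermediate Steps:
Z = -6 (Z = 2*(-3) = -6)
K = 0 (K = 0*(-8) = 0)
j = 23/2 (j = -(-6*4 + 1)/2 = -(-24 + 1)/2 = -½*(-23) = 23/2 ≈ 11.500)
K*j + 28 = 0*(23/2) + 28 = 0 + 28 = 28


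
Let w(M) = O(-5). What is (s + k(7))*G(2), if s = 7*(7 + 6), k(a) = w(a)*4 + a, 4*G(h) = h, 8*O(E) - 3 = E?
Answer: 97/2 ≈ 48.500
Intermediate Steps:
O(E) = 3/8 + E/8
w(M) = -¼ (w(M) = 3/8 + (⅛)*(-5) = 3/8 - 5/8 = -¼)
G(h) = h/4
k(a) = -1 + a (k(a) = -¼*4 + a = -1 + a)
s = 91 (s = 7*13 = 91)
(s + k(7))*G(2) = (91 + (-1 + 7))*((¼)*2) = (91 + 6)*(½) = 97*(½) = 97/2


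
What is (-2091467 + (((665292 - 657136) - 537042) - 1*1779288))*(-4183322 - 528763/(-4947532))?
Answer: 91059893037483617781/4947532 ≈ 1.8405e+13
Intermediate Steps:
(-2091467 + (((665292 - 657136) - 537042) - 1*1779288))*(-4183322 - 528763/(-4947532)) = (-2091467 + ((8156 - 537042) - 1779288))*(-4183322 - 528763*(-1/4947532)) = (-2091467 + (-528886 - 1779288))*(-4183322 + 528763/4947532) = (-2091467 - 2308174)*(-20697118932541/4947532) = -4399641*(-20697118932541/4947532) = 91059893037483617781/4947532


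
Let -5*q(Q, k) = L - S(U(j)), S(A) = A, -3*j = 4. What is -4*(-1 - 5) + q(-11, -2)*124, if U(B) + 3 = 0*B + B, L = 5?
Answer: -3112/15 ≈ -207.47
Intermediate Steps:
j = -4/3 (j = -⅓*4 = -4/3 ≈ -1.3333)
U(B) = -3 + B (U(B) = -3 + (0*B + B) = -3 + (0 + B) = -3 + B)
q(Q, k) = -28/15 (q(Q, k) = -(5 - (-3 - 4/3))/5 = -(5 - 1*(-13/3))/5 = -(5 + 13/3)/5 = -⅕*28/3 = -28/15)
-4*(-1 - 5) + q(-11, -2)*124 = -4*(-1 - 5) - 28/15*124 = -4*(-6) - 3472/15 = 24 - 3472/15 = -3112/15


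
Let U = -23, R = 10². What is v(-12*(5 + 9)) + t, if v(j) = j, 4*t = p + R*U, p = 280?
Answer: -673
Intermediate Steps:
R = 100
t = -505 (t = (280 + 100*(-23))/4 = (280 - 2300)/4 = (¼)*(-2020) = -505)
v(-12*(5 + 9)) + t = -12*(5 + 9) - 505 = -12*14 - 505 = -168 - 505 = -673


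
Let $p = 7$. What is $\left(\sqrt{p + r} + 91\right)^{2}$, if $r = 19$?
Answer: $\left(91 + \sqrt{26}\right)^{2} \approx 9235.0$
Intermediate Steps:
$\left(\sqrt{p + r} + 91\right)^{2} = \left(\sqrt{7 + 19} + 91\right)^{2} = \left(\sqrt{26} + 91\right)^{2} = \left(91 + \sqrt{26}\right)^{2}$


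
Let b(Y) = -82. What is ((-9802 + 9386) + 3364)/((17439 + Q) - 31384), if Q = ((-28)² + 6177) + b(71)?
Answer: -1474/3533 ≈ -0.41721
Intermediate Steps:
Q = 6879 (Q = ((-28)² + 6177) - 82 = (784 + 6177) - 82 = 6961 - 82 = 6879)
((-9802 + 9386) + 3364)/((17439 + Q) - 31384) = ((-9802 + 9386) + 3364)/((17439 + 6879) - 31384) = (-416 + 3364)/(24318 - 31384) = 2948/(-7066) = 2948*(-1/7066) = -1474/3533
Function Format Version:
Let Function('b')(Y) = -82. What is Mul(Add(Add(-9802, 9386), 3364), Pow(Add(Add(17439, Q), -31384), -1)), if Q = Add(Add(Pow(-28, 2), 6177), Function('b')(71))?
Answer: Rational(-1474, 3533) ≈ -0.41721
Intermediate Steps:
Q = 6879 (Q = Add(Add(Pow(-28, 2), 6177), -82) = Add(Add(784, 6177), -82) = Add(6961, -82) = 6879)
Mul(Add(Add(-9802, 9386), 3364), Pow(Add(Add(17439, Q), -31384), -1)) = Mul(Add(Add(-9802, 9386), 3364), Pow(Add(Add(17439, 6879), -31384), -1)) = Mul(Add(-416, 3364), Pow(Add(24318, -31384), -1)) = Mul(2948, Pow(-7066, -1)) = Mul(2948, Rational(-1, 7066)) = Rational(-1474, 3533)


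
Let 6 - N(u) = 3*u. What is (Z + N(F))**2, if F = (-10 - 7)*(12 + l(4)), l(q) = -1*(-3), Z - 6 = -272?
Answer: 255025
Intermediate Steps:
Z = -266 (Z = 6 - 272 = -266)
l(q) = 3
F = -255 (F = (-10 - 7)*(12 + 3) = -17*15 = -255)
N(u) = 6 - 3*u
(Z + N(F))**2 = (-266 + (6 - 3*(-255)))**2 = (-266 + (6 + 765))**2 = (-266 + 771)**2 = 505**2 = 255025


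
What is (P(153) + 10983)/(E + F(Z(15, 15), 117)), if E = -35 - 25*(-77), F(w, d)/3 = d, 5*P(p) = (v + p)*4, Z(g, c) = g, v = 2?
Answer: 11107/2241 ≈ 4.9563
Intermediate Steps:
P(p) = 8/5 + 4*p/5 (P(p) = ((2 + p)*4)/5 = (8 + 4*p)/5 = 8/5 + 4*p/5)
F(w, d) = 3*d
E = 1890 (E = -35 + 1925 = 1890)
(P(153) + 10983)/(E + F(Z(15, 15), 117)) = ((8/5 + (⅘)*153) + 10983)/(1890 + 3*117) = ((8/5 + 612/5) + 10983)/(1890 + 351) = (124 + 10983)/2241 = 11107*(1/2241) = 11107/2241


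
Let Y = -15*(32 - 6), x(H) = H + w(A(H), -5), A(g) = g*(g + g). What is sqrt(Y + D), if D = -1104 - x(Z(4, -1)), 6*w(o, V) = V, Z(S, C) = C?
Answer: I*sqrt(53718)/6 ≈ 38.629*I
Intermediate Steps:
A(g) = 2*g**2 (A(g) = g*(2*g) = 2*g**2)
w(o, V) = V/6
x(H) = -5/6 + H (x(H) = H + (1/6)*(-5) = H - 5/6 = -5/6 + H)
Y = -390 (Y = -15*26 = -390)
D = -6613/6 (D = -1104 - (-5/6 - 1) = -1104 - 1*(-11/6) = -1104 + 11/6 = -6613/6 ≈ -1102.2)
sqrt(Y + D) = sqrt(-390 - 6613/6) = sqrt(-8953/6) = I*sqrt(53718)/6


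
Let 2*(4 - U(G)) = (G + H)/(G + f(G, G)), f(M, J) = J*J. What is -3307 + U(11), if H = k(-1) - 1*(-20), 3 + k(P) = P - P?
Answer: -218005/66 ≈ -3303.1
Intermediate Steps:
k(P) = -3 (k(P) = -3 + (P - P) = -3 + 0 = -3)
f(M, J) = J²
H = 17 (H = -3 - 1*(-20) = -3 + 20 = 17)
U(G) = 4 - (17 + G)/(2*(G + G²)) (U(G) = 4 - (G + 17)/(2*(G + G²)) = 4 - (17 + G)/(2*(G + G²)))
-3307 + U(11) = -3307 + (½)*(-17 + 7*11 + 8*11²)/(11*(1 + 11)) = -3307 + (½)*(1/11)*(-17 + 77 + 8*121)/12 = -3307 + (½)*(1/11)*(1/12)*(-17 + 77 + 968) = -3307 + (½)*(1/11)*(1/12)*1028 = -3307 + 257/66 = -218005/66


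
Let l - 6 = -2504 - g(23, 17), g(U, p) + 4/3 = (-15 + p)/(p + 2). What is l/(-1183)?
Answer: 142316/67431 ≈ 2.1105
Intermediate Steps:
g(U, p) = -4/3 + (-15 + p)/(2 + p) (g(U, p) = -4/3 + (-15 + p)/(p + 2) = -4/3 + (-15 + p)/(2 + p))
l = -142316/57 (l = 6 + (-2504 - (-53 - 1*17)/(3*(2 + 17))) = 6 + (-2504 - (-53 - 17)/(3*19)) = 6 + (-2504 - (-70)/(3*19)) = 6 + (-2504 - 1*(-70/57)) = 6 + (-2504 + 70/57) = 6 - 142658/57 = -142316/57 ≈ -2496.8)
l/(-1183) = -142316/57/(-1183) = -142316/57*(-1/1183) = 142316/67431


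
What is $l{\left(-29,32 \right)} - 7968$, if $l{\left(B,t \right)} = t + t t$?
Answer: $-6912$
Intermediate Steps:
$l{\left(B,t \right)} = t + t^{2}$
$l{\left(-29,32 \right)} - 7968 = 32 \left(1 + 32\right) - 7968 = 32 \cdot 33 - 7968 = 1056 - 7968 = -6912$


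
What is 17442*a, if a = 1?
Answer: 17442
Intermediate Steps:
17442*a = 17442*1 = 17442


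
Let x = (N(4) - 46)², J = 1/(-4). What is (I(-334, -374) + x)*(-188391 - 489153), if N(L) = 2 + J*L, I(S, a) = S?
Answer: -1145726904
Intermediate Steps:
J = -¼ ≈ -0.25000
N(L) = 2 - L/4
x = 2025 (x = ((2 - ¼*4) - 46)² = ((2 - 1) - 46)² = (1 - 46)² = (-45)² = 2025)
(I(-334, -374) + x)*(-188391 - 489153) = (-334 + 2025)*(-188391 - 489153) = 1691*(-677544) = -1145726904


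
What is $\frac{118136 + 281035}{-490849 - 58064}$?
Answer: $- \frac{2831}{3893} \approx -0.7272$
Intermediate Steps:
$\frac{118136 + 281035}{-490849 - 58064} = \frac{399171}{-548913} = 399171 \left(- \frac{1}{548913}\right) = - \frac{2831}{3893}$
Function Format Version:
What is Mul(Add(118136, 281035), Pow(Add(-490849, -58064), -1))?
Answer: Rational(-2831, 3893) ≈ -0.72720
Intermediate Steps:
Mul(Add(118136, 281035), Pow(Add(-490849, -58064), -1)) = Mul(399171, Pow(-548913, -1)) = Mul(399171, Rational(-1, 548913)) = Rational(-2831, 3893)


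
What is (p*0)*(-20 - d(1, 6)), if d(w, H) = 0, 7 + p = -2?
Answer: 0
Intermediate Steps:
p = -9 (p = -7 - 2 = -9)
(p*0)*(-20 - d(1, 6)) = (-9*0)*(-20 - 1*0) = 0*(-20 + 0) = 0*(-20) = 0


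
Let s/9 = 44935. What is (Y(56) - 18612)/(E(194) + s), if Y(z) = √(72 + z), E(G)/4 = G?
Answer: -18612/405191 + 8*√2/405191 ≈ -0.045906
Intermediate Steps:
s = 404415 (s = 9*44935 = 404415)
E(G) = 4*G
(Y(56) - 18612)/(E(194) + s) = (√(72 + 56) - 18612)/(4*194 + 404415) = (√128 - 18612)/(776 + 404415) = (8*√2 - 18612)/405191 = (-18612 + 8*√2)*(1/405191) = -18612/405191 + 8*√2/405191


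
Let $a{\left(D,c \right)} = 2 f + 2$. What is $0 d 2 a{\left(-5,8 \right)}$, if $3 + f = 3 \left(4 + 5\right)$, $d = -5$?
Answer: $0$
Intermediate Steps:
$f = 24$ ($f = -3 + 3 \left(4 + 5\right) = -3 + 3 \cdot 9 = -3 + 27 = 24$)
$a{\left(D,c \right)} = 50$ ($a{\left(D,c \right)} = 2 \cdot 24 + 2 = 48 + 2 = 50$)
$0 d 2 a{\left(-5,8 \right)} = 0 \left(-5\right) 2 \cdot 50 = 0 \cdot 2 \cdot 50 = 0 \cdot 50 = 0$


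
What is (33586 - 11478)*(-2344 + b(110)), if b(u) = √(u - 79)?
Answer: -51821152 + 22108*√31 ≈ -5.1698e+7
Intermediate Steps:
b(u) = √(-79 + u)
(33586 - 11478)*(-2344 + b(110)) = (33586 - 11478)*(-2344 + √(-79 + 110)) = 22108*(-2344 + √31) = -51821152 + 22108*√31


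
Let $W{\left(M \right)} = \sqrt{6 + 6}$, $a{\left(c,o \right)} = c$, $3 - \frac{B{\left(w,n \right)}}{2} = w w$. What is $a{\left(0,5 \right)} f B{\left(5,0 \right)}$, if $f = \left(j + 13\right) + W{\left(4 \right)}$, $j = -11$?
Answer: $0$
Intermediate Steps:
$B{\left(w,n \right)} = 6 - 2 w^{2}$ ($B{\left(w,n \right)} = 6 - 2 w w = 6 - 2 w^{2}$)
$W{\left(M \right)} = 2 \sqrt{3}$ ($W{\left(M \right)} = \sqrt{12} = 2 \sqrt{3}$)
$f = 2 + 2 \sqrt{3}$ ($f = \left(-11 + 13\right) + 2 \sqrt{3} = 2 + 2 \sqrt{3} \approx 5.4641$)
$a{\left(0,5 \right)} f B{\left(5,0 \right)} = 0 \left(2 + 2 \sqrt{3}\right) \left(6 - 2 \cdot 5^{2}\right) = 0 \left(6 - 50\right) = 0 \left(-44\right) = 0$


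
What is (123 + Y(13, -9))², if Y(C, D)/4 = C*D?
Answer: 119025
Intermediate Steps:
Y(C, D) = 4*C*D (Y(C, D) = 4*(C*D) = 4*C*D)
(123 + Y(13, -9))² = (123 + 4*13*(-9))² = (123 - 468)² = (-345)² = 119025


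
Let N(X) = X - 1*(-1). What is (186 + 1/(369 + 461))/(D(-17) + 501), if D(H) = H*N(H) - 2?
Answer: 154381/639930 ≈ 0.24125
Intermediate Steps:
N(X) = 1 + X (N(X) = X + 1 = 1 + X)
D(H) = -2 + H*(1 + H) (D(H) = H*(1 + H) - 2 = -2 + H*(1 + H))
(186 + 1/(369 + 461))/(D(-17) + 501) = (186 + 1/(369 + 461))/((-2 - 17*(1 - 17)) + 501) = (186 + 1/830)/((-2 - 17*(-16)) + 501) = (186 + 1/830)/((-2 + 272) + 501) = 154381/(830*(270 + 501)) = (154381/830)/771 = (154381/830)*(1/771) = 154381/639930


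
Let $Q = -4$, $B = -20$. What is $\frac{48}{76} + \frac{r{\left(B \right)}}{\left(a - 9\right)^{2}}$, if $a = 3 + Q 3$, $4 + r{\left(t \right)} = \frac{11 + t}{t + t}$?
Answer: $\frac{152651}{246240} \approx 0.61993$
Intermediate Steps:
$r{\left(t \right)} = -4 + \frac{11 + t}{2 t}$ ($r{\left(t \right)} = -4 + \frac{11 + t}{t + t} = -4 + \frac{11 + t}{2 t}$)
$a = -9$ ($a = 3 - 12 = -9$)
$\frac{48}{76} + \frac{r{\left(B \right)}}{\left(a - 9\right)^{2}} = \frac{48}{76} + \frac{\frac{1}{2} \frac{1}{-20} \left(11 - -140\right)}{\left(-9 - 9\right)^{2}} = 48 \cdot \frac{1}{76} + \frac{\frac{1}{2} \left(- \frac{1}{20}\right) \left(11 + 140\right)}{\left(-18\right)^{2}} = \frac{12}{19} + \frac{\frac{1}{2} \left(- \frac{1}{20}\right) 151}{324} = \frac{12}{19} - \frac{151}{12960} = \frac{152651}{246240}$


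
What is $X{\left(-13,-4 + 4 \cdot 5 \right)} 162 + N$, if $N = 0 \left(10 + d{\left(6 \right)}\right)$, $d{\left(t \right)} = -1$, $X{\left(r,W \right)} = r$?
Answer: $-2106$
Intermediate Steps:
$N = 0$ ($N = 0 \left(10 - 1\right) = 0 \cdot 9 = 0$)
$X{\left(-13,-4 + 4 \cdot 5 \right)} 162 + N = \left(-13\right) 162 + 0 = -2106 + 0 = -2106$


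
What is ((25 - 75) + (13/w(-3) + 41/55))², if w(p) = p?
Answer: 78180964/27225 ≈ 2871.7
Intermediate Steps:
((25 - 75) + (13/w(-3) + 41/55))² = ((25 - 75) + (13/(-3) + 41/55))² = (-50 + (13*(-⅓) + 41*(1/55)))² = (-50 + (-13/3 + 41/55))² = (-50 - 592/165)² = (-8842/165)² = 78180964/27225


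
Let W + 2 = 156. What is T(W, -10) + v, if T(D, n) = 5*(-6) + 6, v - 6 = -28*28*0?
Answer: -18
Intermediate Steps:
W = 154 (W = -2 + 156 = 154)
v = 6 (v = 6 - 28*28*0 = 6 - 784*0 = 6 + 0 = 6)
T(D, n) = -24 (T(D, n) = -30 + 6 = -24)
T(W, -10) + v = -24 + 6 = -18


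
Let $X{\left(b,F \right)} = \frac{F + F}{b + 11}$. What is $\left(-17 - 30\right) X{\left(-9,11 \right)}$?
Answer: $-517$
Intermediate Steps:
$X{\left(b,F \right)} = \frac{2 F}{11 + b}$
$\left(-17 - 30\right) X{\left(-9,11 \right)} = \left(-17 - 30\right) 2 \cdot 11 \frac{1}{11 - 9} = - 47 \cdot 2 \cdot 11 \cdot \frac{1}{2} = \left(-47\right) 11 = -517$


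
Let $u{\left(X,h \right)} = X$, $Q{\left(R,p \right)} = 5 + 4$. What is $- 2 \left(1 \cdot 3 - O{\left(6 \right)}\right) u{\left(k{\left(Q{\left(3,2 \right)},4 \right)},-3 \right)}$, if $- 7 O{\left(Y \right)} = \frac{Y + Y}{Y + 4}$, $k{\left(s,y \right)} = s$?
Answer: $- \frac{1998}{35} \approx -57.086$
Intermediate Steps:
$Q{\left(R,p \right)} = 9$
$O{\left(Y \right)} = - \frac{2 Y}{7 \left(4 + Y\right)}$ ($O{\left(Y \right)} = - \frac{\left(Y + Y\right) \frac{1}{Y + 4}}{7} = - \frac{2 Y \frac{1}{4 + Y}}{7} = - \frac{2 Y}{7 \left(4 + Y\right)}$)
$- 2 \left(1 \cdot 3 - O{\left(6 \right)}\right) u{\left(k{\left(Q{\left(3,2 \right)},4 \right)},-3 \right)} = - 2 \left(1 \cdot 3 - \left(-2\right) 6 \frac{1}{28 + 7 \cdot 6}\right) 9 = - 2 \left(3 - \left(-2\right) 6 \frac{1}{28 + 42}\right) 9 = - 2 \left(3 - \left(-2\right) 6 \cdot \frac{1}{70}\right) 9 = - 2 \left(3 - - \frac{6}{35}\right) 9 = - 2 \left(3 + \frac{6}{35}\right) 9 = \left(-2\right) \frac{111}{35} \cdot 9 = \left(- \frac{222}{35}\right) 9 = - \frac{1998}{35}$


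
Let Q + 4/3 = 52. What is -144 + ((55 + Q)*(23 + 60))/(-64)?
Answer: -53959/192 ≈ -281.04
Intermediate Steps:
Q = 152/3 (Q = -4/3 + 52 = 152/3 ≈ 50.667)
-144 + ((55 + Q)*(23 + 60))/(-64) = -144 + ((55 + 152/3)*(23 + 60))/(-64) = -144 - 317*83/192 = -144 - 1/64*26311/3 = -144 - 26311/192 = -53959/192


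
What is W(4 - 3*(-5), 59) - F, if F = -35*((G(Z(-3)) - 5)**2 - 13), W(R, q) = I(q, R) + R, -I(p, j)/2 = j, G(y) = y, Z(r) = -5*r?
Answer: 3026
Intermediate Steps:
I(p, j) = -2*j
W(R, q) = -R (W(R, q) = -2*R + R = -R)
F = -3045 (F = -35*((-5*(-3) - 5)**2 - 13) = -35*((15 - 5)**2 - 13) = -35*(10**2 - 13) = -35*(100 - 13) = -35*87 = -3045)
W(4 - 3*(-5), 59) - F = -(4 - 3*(-5)) - 1*(-3045) = -(4 + 15) + 3045 = -1*19 + 3045 = -19 + 3045 = 3026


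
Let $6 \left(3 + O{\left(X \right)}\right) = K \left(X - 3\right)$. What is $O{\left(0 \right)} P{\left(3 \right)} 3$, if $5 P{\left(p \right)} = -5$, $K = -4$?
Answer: $3$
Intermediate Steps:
$P{\left(p \right)} = -1$ ($P{\left(p \right)} = \frac{1}{5} \left(-5\right) = -1$)
$O{\left(X \right)} = -1 - \frac{2 X}{3}$ ($O{\left(X \right)} = -3 + \frac{\left(-4\right) \left(X - 3\right)}{6} = -3 + \frac{\left(-4\right) \left(-3 + X\right)}{6} = -3 + \frac{12 - 4 X}{6} = -3 - \left(-2 + \frac{2 X}{3}\right) = -1 - \frac{2 X}{3}$)
$O{\left(0 \right)} P{\left(3 \right)} 3 = \left(-1 - 0\right) \left(-1\right) 3 = \left(-1 + 0\right) \left(-1\right) 3 = \left(-1\right) \left(-1\right) 3 = 1 \cdot 3 = 3$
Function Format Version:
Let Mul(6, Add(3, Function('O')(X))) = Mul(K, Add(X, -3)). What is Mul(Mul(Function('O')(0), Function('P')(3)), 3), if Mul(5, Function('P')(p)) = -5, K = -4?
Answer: 3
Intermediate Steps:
Function('P')(p) = -1 (Function('P')(p) = Mul(Rational(1, 5), -5) = -1)
Function('O')(X) = Add(-1, Mul(Rational(-2, 3), X)) (Function('O')(X) = Add(-3, Mul(Rational(1, 6), Mul(-4, Add(X, -3)))) = Add(-3, Mul(Rational(1, 6), Mul(-4, Add(-3, X)))) = Add(-3, Mul(Rational(1, 6), Add(12, Mul(-4, X)))) = Add(-3, Add(2, Mul(Rational(-2, 3), X))) = Add(-1, Mul(Rational(-2, 3), X)))
Mul(Mul(Function('O')(0), Function('P')(3)), 3) = Mul(Mul(Add(-1, Mul(Rational(-2, 3), 0)), -1), 3) = Mul(Mul(Add(-1, 0), -1), 3) = Mul(Mul(-1, -1), 3) = Mul(1, 3) = 3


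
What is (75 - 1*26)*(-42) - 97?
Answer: -2155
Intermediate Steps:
(75 - 1*26)*(-42) - 97 = (75 - 26)*(-42) - 97 = 49*(-42) - 97 = -2058 - 97 = -2155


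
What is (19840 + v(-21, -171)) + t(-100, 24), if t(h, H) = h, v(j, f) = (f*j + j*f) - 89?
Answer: 26833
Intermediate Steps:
v(j, f) = -89 + 2*f*j (v(j, f) = (f*j + f*j) - 89 = 2*f*j - 89 = -89 + 2*f*j)
(19840 + v(-21, -171)) + t(-100, 24) = (19840 + (-89 + 2*(-171)*(-21))) - 100 = (19840 + (-89 + 7182)) - 100 = (19840 + 7093) - 100 = 26933 - 100 = 26833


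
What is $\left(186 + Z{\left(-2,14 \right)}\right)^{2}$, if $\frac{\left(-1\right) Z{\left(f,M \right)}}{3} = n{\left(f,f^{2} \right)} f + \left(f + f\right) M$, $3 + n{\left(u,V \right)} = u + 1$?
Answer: $108900$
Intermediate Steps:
$n{\left(u,V \right)} = -2 + u$ ($n{\left(u,V \right)} = -3 + \left(u + 1\right) = -3 + \left(1 + u\right) = -2 + u$)
$Z{\left(f,M \right)} = - 6 M f - 3 f \left(-2 + f\right)$ ($Z{\left(f,M \right)} = - 3 \left(\left(-2 + f\right) f + \left(f + f\right) M\right) = - 3 \left(f \left(-2 + f\right) + 2 f M\right) = - 3 \left(f \left(-2 + f\right) + 2 M f\right) = - 6 M f - 3 f \left(-2 + f\right)$)
$\left(186 + Z{\left(-2,14 \right)}\right)^{2} = \left(186 + 3 \left(-2\right) \left(2 - -2 - 28\right)\right)^{2} = \left(186 + 3 \left(-2\right) \left(2 + 2 - 28\right)\right)^{2} = \left(186 + 3 \left(-2\right) \left(-24\right)\right)^{2} = \left(186 + 144\right)^{2} = 330^{2} = 108900$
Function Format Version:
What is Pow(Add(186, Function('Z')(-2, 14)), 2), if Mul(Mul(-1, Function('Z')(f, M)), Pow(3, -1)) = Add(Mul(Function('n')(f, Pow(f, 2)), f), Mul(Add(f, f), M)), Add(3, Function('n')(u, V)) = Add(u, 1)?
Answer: 108900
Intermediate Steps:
Function('n')(u, V) = Add(-2, u) (Function('n')(u, V) = Add(-3, Add(u, 1)) = Add(-3, Add(1, u)) = Add(-2, u))
Function('Z')(f, M) = Add(Mul(-6, M, f), Mul(-3, f, Add(-2, f))) (Function('Z')(f, M) = Mul(-3, Add(Mul(Add(-2, f), f), Mul(Add(f, f), M))) = Mul(-3, Add(Mul(f, Add(-2, f)), Mul(Mul(2, f), M))) = Mul(-3, Add(Mul(f, Add(-2, f)), Mul(2, M, f))) = Add(Mul(-6, M, f), Mul(-3, f, Add(-2, f))))
Pow(Add(186, Function('Z')(-2, 14)), 2) = Pow(Add(186, Mul(3, -2, Add(2, Mul(-1, -2), Mul(-2, 14)))), 2) = Pow(Add(186, Mul(3, -2, Add(2, 2, -28))), 2) = Pow(Add(186, Mul(3, -2, -24)), 2) = Pow(Add(186, 144), 2) = Pow(330, 2) = 108900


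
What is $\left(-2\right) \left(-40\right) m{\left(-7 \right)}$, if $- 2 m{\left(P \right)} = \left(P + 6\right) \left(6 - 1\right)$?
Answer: $200$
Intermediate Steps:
$m{\left(P \right)} = -15 - \frac{5 P}{2}$ ($m{\left(P \right)} = - \frac{\left(P + 6\right) \left(6 - 1\right)}{2} = - \frac{\left(6 + P\right) 5}{2} = - \frac{30 + 5 P}{2} = -15 - \frac{5 P}{2}$)
$\left(-2\right) \left(-40\right) m{\left(-7 \right)} = \left(-2\right) \left(-40\right) \left(-15 - - \frac{35}{2}\right) = 80 \left(-15 + \frac{35}{2}\right) = 80 \cdot \frac{5}{2} = 200$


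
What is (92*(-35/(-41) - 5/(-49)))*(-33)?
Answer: -5829120/2009 ≈ -2901.5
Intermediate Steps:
(92*(-35/(-41) - 5/(-49)))*(-33) = (92*(-35*(-1/41) - 5*(-1/49)))*(-33) = (92*(35/41 + 5/49))*(-33) = (92*(1920/2009))*(-33) = (176640/2009)*(-33) = -5829120/2009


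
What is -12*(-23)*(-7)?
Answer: -1932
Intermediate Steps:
-12*(-23)*(-7) = 276*(-7) = -1932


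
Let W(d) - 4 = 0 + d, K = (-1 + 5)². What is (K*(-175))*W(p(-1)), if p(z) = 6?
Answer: -28000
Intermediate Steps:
K = 16 (K = 4² = 16)
W(d) = 4 + d (W(d) = 4 + (0 + d) = 4 + d)
(K*(-175))*W(p(-1)) = (16*(-175))*(4 + 6) = -2800*10 = -28000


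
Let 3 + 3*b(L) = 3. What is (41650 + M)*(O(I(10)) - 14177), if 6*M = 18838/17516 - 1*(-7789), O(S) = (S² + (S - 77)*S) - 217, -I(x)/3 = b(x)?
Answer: -5414182384719/8758 ≈ -6.1820e+8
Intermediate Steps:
b(L) = 0 (b(L) = -1 + (⅓)*3 = -1 + 1 = 0)
I(x) = 0 (I(x) = -3*0 = 0)
O(S) = -217 + S² + S*(-77 + S) (O(S) = (S² + (-77 + S)*S) - 217 = (S² + S*(-77 + S)) - 217 = -217 + S² + S*(-77 + S))
M = 22741827/17516 (M = (18838/17516 - 1*(-7789))/6 = (18838*(1/17516) + 7789)/6 = (9419/8758 + 7789)/6 = (⅙)*(68225481/8758) = 22741827/17516 ≈ 1298.3)
(41650 + M)*(O(I(10)) - 14177) = (41650 + 22741827/17516)*((-217 - 77*0 + 2*0²) - 14177) = 752283227*((-217 + 0 + 2*0) - 14177)/17516 = 752283227*((-217 + 0 + 0) - 14177)/17516 = 752283227*(-217 - 14177)/17516 = (752283227/17516)*(-14394) = -5414182384719/8758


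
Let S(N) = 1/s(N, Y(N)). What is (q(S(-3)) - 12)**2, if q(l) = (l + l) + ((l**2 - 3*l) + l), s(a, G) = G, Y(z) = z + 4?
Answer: 121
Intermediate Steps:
Y(z) = 4 + z
S(N) = 1/(4 + N)
q(l) = l**2 (q(l) = 2*l + (l**2 - 2*l) = l**2)
(q(S(-3)) - 12)**2 = ((1/(4 - 3))**2 - 12)**2 = ((1/1)**2 - 12)**2 = (1**2 - 12)**2 = (1 - 12)**2 = (-11)**2 = 121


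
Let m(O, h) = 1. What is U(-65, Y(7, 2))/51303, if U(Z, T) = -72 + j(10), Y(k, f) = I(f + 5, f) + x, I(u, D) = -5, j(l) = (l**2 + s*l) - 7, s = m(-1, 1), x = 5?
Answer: 31/51303 ≈ 0.00060425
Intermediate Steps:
s = 1
j(l) = -7 + l + l**2 (j(l) = (l**2 + 1*l) - 7 = (l**2 + l) - 7 = (l + l**2) - 7 = -7 + l + l**2)
Y(k, f) = 0 (Y(k, f) = -5 + 5 = 0)
U(Z, T) = 31 (U(Z, T) = -72 + (-7 + 10 + 10**2) = -72 + (-7 + 10 + 100) = -72 + 103 = 31)
U(-65, Y(7, 2))/51303 = 31/51303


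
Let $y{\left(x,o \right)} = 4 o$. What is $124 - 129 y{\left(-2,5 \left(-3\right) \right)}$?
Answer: $7864$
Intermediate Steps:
$124 - 129 y{\left(-2,5 \left(-3\right) \right)} = 124 - 129 \cdot 4 \cdot 5 \left(-3\right) = 124 - 129 \cdot 4 \left(-15\right) = 124 - -7740 = 124 + 7740 = 7864$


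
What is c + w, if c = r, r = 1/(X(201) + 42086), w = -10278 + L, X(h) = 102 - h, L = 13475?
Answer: 134232440/41987 ≈ 3197.0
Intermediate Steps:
w = 3197 (w = -10278 + 13475 = 3197)
r = 1/41987 (r = 1/((102 - 1*201) + 42086) = 1/((102 - 201) + 42086) = 1/(-99 + 42086) = 1/41987 ≈ 2.3817e-5)
c = 1/41987 ≈ 2.3817e-5
c + w = 1/41987 + 3197 = 134232440/41987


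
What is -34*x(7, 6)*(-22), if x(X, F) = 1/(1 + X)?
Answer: 187/2 ≈ 93.500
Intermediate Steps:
-34*x(7, 6)*(-22) = -34/(1 + 7)*(-22) = -34/8*(-22) = -34*⅛*(-22) = -17/4*(-22) = 187/2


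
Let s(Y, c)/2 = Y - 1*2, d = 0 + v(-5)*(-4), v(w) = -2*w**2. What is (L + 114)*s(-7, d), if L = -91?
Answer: -414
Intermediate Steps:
d = 200 (d = 0 - 2*(-5)**2*(-4) = 0 - 2*25*(-4) = 0 - 50*(-4) = 0 + 200 = 200)
s(Y, c) = -4 + 2*Y (s(Y, c) = 2*(Y - 1*2) = 2*(Y - 2) = 2*(-2 + Y) = -4 + 2*Y)
(L + 114)*s(-7, d) = (-91 + 114)*(-4 + 2*(-7)) = 23*(-4 - 14) = 23*(-18) = -414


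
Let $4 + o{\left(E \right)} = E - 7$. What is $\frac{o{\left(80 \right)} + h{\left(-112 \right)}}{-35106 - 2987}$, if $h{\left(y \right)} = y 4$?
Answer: $\frac{379}{38093} \approx 0.0099493$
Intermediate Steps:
$h{\left(y \right)} = 4 y$
$o{\left(E \right)} = -11 + E$ ($o{\left(E \right)} = -4 + \left(E - 7\right) = -4 + \left(-7 + E\right) = -11 + E$)
$\frac{o{\left(80 \right)} + h{\left(-112 \right)}}{-35106 - 2987} = \frac{\left(-11 + 80\right) + 4 \left(-112\right)}{-35106 - 2987} = \frac{69 - 448}{-38093} = \left(-379\right) \left(- \frac{1}{38093}\right) = \frac{379}{38093}$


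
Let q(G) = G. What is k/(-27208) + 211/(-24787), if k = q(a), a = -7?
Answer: -5567379/674404696 ≈ -0.0082552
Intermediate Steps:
k = -7
k/(-27208) + 211/(-24787) = -7/(-27208) + 211/(-24787) = -7*(-1/27208) + 211*(-1/24787) = 7/27208 - 211/24787 = -5567379/674404696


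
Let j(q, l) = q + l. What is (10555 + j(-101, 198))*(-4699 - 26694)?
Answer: -334398236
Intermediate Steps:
j(q, l) = l + q
(10555 + j(-101, 198))*(-4699 - 26694) = (10555 + (198 - 101))*(-4699 - 26694) = (10555 + 97)*(-31393) = 10652*(-31393) = -334398236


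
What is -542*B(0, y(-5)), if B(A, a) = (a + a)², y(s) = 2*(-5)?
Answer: -216800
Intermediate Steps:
y(s) = -10
B(A, a) = 4*a² (B(A, a) = (2*a)² = 4*a²)
-542*B(0, y(-5)) = -2168*(-10)² = -2168*100 = -542*400 = -216800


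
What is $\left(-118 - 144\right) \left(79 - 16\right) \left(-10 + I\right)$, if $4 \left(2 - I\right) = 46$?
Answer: $321867$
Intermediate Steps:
$I = - \frac{19}{2}$ ($I = 2 - \frac{23}{2} = - \frac{19}{2} \approx -9.5$)
$\left(-118 - 144\right) \left(79 - 16\right) \left(-10 + I\right) = \left(-118 - 144\right) \left(79 - 16\right) \left(-10 - \frac{19}{2}\right) = - 262 \cdot 63 \left(- \frac{39}{2}\right) = \left(-262\right) \left(- \frac{2457}{2}\right) = 321867$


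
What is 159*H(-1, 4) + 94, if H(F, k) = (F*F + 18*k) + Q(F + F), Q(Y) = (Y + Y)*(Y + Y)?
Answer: 14245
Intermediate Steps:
Q(Y) = 4*Y² (Q(Y) = (2*Y)*(2*Y) = 4*Y²)
H(F, k) = 17*F² + 18*k (H(F, k) = (F*F + 18*k) + 4*(F + F)² = (F² + 18*k) + 4*(2*F)² = (F² + 18*k) + 4*(4*F²) = (F² + 18*k) + 16*F² = 17*F² + 18*k)
159*H(-1, 4) + 94 = 159*(17*(-1)² + 18*4) + 94 = 159*(17*1 + 72) + 94 = 159*(17 + 72) + 94 = 159*89 + 94 = 14151 + 94 = 14245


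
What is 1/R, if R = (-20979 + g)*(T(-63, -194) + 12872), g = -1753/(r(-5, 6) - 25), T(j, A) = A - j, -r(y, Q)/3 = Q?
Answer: -43/11471282904 ≈ -3.7485e-9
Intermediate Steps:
r(y, Q) = -3*Q
g = 1753/43 (g = -1753/(-3*6 - 25) = -1753/(-18 - 25) = -1753/(-43) = -1/43*(-1753) = 1753/43 ≈ 40.767)
R = -11471282904/43 (R = (-20979 + 1753/43)*((-194 - 1*(-63)) + 12872) = -900344*((-194 + 63) + 12872)/43 = -900344*(-131 + 12872)/43 = -900344/43*12741 = -11471282904/43 ≈ -2.6677e+8)
1/R = 1/(-11471282904/43) = -43/11471282904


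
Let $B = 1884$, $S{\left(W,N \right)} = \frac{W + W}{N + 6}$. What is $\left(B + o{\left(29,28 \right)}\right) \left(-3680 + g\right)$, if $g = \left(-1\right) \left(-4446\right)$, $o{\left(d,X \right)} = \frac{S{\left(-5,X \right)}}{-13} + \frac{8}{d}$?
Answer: $\frac{9250575254}{6409} \approx 1.4434 \cdot 10^{6}$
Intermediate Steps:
$S{\left(W,N \right)} = \frac{2 W}{6 + N}$
$o{\left(d,X \right)} = \frac{8}{d} + \frac{10}{13 \left(6 + X\right)}$ ($o{\left(d,X \right)} = \frac{2 \left(-5\right) \frac{1}{6 + X}}{-13} + \frac{8}{d} = - \frac{10}{6 + X} \left(- \frac{1}{13}\right) + \frac{8}{d} = \frac{10}{13 \left(6 + X\right)} + \frac{8}{d} = \frac{8}{d} + \frac{10}{13 \left(6 + X\right)}$)
$g = 4446$
$\left(B + o{\left(29,28 \right)}\right) \left(-3680 + g\right) = \left(1884 + \frac{2 \left(312 + 5 \cdot 29 + 52 \cdot 28\right)}{13 \cdot 29 \left(6 + 28\right)}\right) \left(-3680 + 4446\right) = \left(1884 + \frac{2}{13} \cdot \frac{1}{29} \cdot \frac{1}{34} \left(312 + 145 + 1456\right)\right) 766 = \left(1884 + \frac{2}{13} \cdot \frac{1}{29} \cdot \frac{1}{34} \cdot 1913\right) 766 = \left(1884 + \frac{1913}{6409}\right) 766 = \frac{12076469}{6409} \cdot 766 = \frac{9250575254}{6409}$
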